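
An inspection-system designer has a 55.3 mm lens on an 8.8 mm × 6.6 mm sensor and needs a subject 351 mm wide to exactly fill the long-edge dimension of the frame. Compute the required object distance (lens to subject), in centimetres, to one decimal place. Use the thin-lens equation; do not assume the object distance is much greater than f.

226.1 cm

Magnification m = w/W = dᵢ/dₒ; combined with 1/f = 1/dₒ + 1/dᵢ this gives dₒ = f·(1 + W/w).
dₒ = 55.3 mm × (1 + 351/8.8) = 55.3 × 40.8864 ≈ 2261.016 mm = 226.102 cm.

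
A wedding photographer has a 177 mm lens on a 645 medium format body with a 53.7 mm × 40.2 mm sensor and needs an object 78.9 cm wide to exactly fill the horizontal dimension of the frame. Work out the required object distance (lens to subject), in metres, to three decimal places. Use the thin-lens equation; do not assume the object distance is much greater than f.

2.778 m

W: 78.9 cm = 789 mm.
Magnification m = w/W = dᵢ/dₒ; combined with 1/f = 1/dₒ + 1/dᵢ this gives dₒ = f·(1 + W/w).
dₒ = 177 mm × (1 + 789/53.7) = 177 × 15.6927 ≈ 2777.615 mm = 2.77761 m.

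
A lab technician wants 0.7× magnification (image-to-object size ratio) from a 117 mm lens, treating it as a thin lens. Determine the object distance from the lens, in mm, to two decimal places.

With m = dᵢ/dₒ and 1/f = 1/dₒ + 1/dᵢ, substituting dᵢ = m·dₒ gives 1/f = (1 + 1/m)/dₒ, hence dₒ = f·(1 + 1/m).
dₒ = 117 × (1 + 1/0.7) = 117 × 2.42857 ≈ 284.143 mm.

284.14 mm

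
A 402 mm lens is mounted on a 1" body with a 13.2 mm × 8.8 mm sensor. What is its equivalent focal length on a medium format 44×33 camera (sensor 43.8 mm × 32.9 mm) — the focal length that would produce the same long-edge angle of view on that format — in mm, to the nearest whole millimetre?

Equal angle of view means equal width/f ratio, so f₂ = f₁ · (width₂/width₁) = 402 × 43.8/13.2.
f₂ = 402 × 3.31818 ≈ 1333.909 mm.

1334 mm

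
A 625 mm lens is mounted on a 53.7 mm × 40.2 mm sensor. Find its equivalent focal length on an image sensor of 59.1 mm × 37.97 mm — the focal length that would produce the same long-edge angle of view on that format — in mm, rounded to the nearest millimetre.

Equal angle of view means equal width/f ratio, so f₂ = f₁ · (width₂/width₁) = 625 × 59.1/53.7.
f₂ = 625 × 1.10056 ≈ 687.849 mm.

688 mm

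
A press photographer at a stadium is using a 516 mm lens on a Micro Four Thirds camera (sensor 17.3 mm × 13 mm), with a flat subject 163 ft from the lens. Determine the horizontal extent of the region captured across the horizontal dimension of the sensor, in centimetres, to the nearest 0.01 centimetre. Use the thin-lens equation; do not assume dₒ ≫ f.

dₒ: 163 ft × 304.8 mm/ft = 49682.40 mm.
Similar triangles through the lens centre give W/dₒ = w/dᵢ; with 1/f = 1/dₒ + 1/dᵢ this gives W = w·(dₒ − f)/f.
W = 17.3 mm × (49682.4 − 516) / 516 = 17.3 × 95.2837 ≈ 1648.408 mm = 164.841 cm.

164.84 cm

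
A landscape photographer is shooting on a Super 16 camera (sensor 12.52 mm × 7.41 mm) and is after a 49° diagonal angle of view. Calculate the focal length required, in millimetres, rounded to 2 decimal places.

Sensor diagonal = √(12.52² + 7.41²) = √211.6585 ≈ 14.5485 mm.
From α = 2·arctan(d/2f) we get f = d / (2·tan(α/2)).
With d = 14.5485 mm and α/2 = 24.5°, tan(α/2) ≈ 0.45573, so f ≈ 14.5485 / 0.91145 ≈ 15.9619 mm.

15.96 mm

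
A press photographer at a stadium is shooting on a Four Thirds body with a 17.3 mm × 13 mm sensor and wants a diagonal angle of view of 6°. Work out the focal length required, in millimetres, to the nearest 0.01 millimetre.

206.46 mm

Sensor diagonal = √(17.3² + 13²) = √468.2900 ≈ 21.6400 mm.
From α = 2·arctan(d/2f) we get f = d / (2·tan(α/2)).
With d = 21.6400 mm and α/2 = 3°, tan(α/2) ≈ 0.05241, so f ≈ 21.6400 / 0.10482 ≈ 206.4580 mm.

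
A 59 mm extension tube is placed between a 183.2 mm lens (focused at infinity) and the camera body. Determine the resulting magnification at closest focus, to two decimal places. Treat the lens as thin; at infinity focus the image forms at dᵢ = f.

The tube moves the image plane from f to f + e, so dᵢ = 183.2 + 59 = 242.2 mm. Focus is achieved when 1/f = 1/dₒ + 1/dᵢ, giving dₒ = 1/(1/f − 1/(f+e)).
Magnification m = dᵢ/dₒ = (f+e)·(1/f − 1/(f+e)) = e/f = 59/183.2 ≈ 0.3221.

0.32×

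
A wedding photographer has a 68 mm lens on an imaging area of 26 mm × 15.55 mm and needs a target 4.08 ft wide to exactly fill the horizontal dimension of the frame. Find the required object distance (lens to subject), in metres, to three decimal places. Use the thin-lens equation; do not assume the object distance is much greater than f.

3.320 m

W: 4.08 ft × 304.8 mm/ft = 1243.58 mm.
Magnification m = w/W = dᵢ/dₒ; combined with 1/f = 1/dₒ + 1/dᵢ this gives dₒ = f·(1 + W/w).
dₒ = 68 mm × (1 + 1243.58/26) = 68 × 48.8302 ≈ 3320.450 mm = 3.32045 m.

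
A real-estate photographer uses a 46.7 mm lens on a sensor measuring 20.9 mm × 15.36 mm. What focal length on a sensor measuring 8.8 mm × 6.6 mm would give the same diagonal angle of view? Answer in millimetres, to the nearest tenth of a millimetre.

19.8 mm

Sensor diagonal = √(20.9² + 15.36²) = √672.7396 ≈ 25.9372 mm.
Sensor diagonal = √(8.8² + 6.6²) = √121.0000 ≈ 11.0000 mm.
Equal angle of view means equal diagonal/f ratio, so f₂ = f₁ · (diagonal₂/diagonal₁) = 46.7 × 11.0000/25.9372.
f₂ = 46.7 × 0.42410 ≈ 19.806 mm.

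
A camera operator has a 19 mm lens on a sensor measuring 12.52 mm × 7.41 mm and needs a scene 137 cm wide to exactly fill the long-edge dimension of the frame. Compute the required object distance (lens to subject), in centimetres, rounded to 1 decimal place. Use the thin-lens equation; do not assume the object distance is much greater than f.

209.8 cm

W: 137 cm = 1370 mm.
Magnification m = w/W = dᵢ/dₒ; combined with 1/f = 1/dₒ + 1/dᵢ this gives dₒ = f·(1 + W/w).
dₒ = 19 mm × (1 + 1370/12.52) = 19 × 110.4249 ≈ 2098.073 mm = 209.807 cm.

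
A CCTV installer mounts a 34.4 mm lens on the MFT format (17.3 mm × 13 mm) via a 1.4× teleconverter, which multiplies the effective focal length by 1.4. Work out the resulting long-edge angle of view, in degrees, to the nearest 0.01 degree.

20.36°

Effective focal length f = 34.4 × 1.4 = 48.16 mm.
α = 2·arctan(17.3 / (2 × 48.16)) = 2·arctan(0.17961) ≈ 20.3646°.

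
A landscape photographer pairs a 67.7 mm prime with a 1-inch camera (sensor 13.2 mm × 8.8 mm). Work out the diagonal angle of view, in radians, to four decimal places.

Sensor diagonal = √(13.2² + 8.8²) = √251.6800 ≈ 15.8644 mm.
Angle of view α = 2·arctan(d/2f) with d = 15.8644 mm and f = 67.7 mm.
d/2f = 0.11717; arctan(0.11717) ≈ 0.1166 rad, so α ≈ 0.2333 rad.

0.2333 rad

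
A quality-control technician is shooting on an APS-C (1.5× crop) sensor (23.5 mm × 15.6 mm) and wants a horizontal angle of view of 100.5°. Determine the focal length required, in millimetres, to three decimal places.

From α = 2·arctan(w/2f) we get f = w / (2·tan(α/2)).
With w = 23.5 mm and α/2 = 50.25°, tan(α/2) ≈ 1.20237, so f ≈ 23.5 / 2.40474 ≈ 9.7724 mm.

9.772 mm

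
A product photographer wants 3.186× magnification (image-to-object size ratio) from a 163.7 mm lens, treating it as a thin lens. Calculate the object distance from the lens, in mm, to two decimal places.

215.08 mm

With m = dᵢ/dₒ and 1/f = 1/dₒ + 1/dᵢ, substituting dᵢ = m·dₒ gives 1/f = (1 + 1/m)/dₒ, hence dₒ = f·(1 + 1/m).
dₒ = 163.7 × (1 + 1/3.186) = 163.7 × 1.31387 ≈ 215.081 mm.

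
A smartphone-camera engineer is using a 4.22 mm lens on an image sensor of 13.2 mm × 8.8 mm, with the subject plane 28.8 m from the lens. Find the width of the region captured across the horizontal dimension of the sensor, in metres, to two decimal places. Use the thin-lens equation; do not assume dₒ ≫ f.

dₒ: 28.8 m = 28800 mm.
Similar triangles through the lens centre give W/dₒ = w/dᵢ; with 1/f = 1/dₒ + 1/dᵢ this gives W = w·(dₒ − f)/f.
W = 13.2 mm × (28800 − 4.22) / 4.22 = 13.2 × 6823.6445 ≈ 90072.108 mm = 90.0721 m.

90.07 m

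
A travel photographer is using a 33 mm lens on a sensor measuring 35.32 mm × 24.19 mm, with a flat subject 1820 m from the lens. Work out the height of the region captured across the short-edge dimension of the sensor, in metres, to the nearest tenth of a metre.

1334.1 m

dₒ: 1820 m = 1.82e+06 mm.
Similar triangles through the lens centre give W/dₒ = h/dᵢ; with 1/f = 1/dₒ + 1/dᵢ this gives W = h·(dₒ − f)/f.
W = 24.19 mm × (1.82e+06 − 33) / 33 = 24.19 × 55150.5152 ≈ 1334090.962 mm = 1334.09 m.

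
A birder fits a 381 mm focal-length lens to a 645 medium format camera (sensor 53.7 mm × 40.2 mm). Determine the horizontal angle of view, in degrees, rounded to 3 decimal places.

Angle of view α = 2·arctan(w/2f) with w = 53.7 mm and f = 381 mm.
w/2f = 0.07047; arctan(0.07047) ≈ 4.0311°, so α ≈ 8.0622°.

8.062°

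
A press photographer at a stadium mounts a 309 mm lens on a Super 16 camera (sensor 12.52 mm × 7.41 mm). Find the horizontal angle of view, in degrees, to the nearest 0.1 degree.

2.3°

Angle of view α = 2·arctan(w/2f) with w = 12.52 mm and f = 309 mm.
w/2f = 0.02026; arctan(0.02026) ≈ 1.1606°, so α ≈ 2.3212°.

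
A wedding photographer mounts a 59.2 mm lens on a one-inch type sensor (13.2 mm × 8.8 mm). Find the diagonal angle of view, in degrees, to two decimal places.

15.26°

Sensor diagonal = √(13.2² + 8.8²) = √251.6800 ≈ 15.8644 mm.
Angle of view α = 2·arctan(d/2f) with d = 15.8644 mm and f = 59.2 mm.
d/2f = 0.13399; arctan(0.13399) ≈ 7.6316°, so α ≈ 15.2632°.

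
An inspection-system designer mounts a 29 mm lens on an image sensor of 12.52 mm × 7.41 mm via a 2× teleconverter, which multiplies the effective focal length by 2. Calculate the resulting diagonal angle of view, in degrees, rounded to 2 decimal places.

14.30°

Effective focal length f = 29 × 2 = 58 mm.
Sensor diagonal = √(12.52² + 7.41²) = √211.6585 ≈ 14.5485 mm.
α = 2·arctan(14.548 / (2 × 58)) = 2·arctan(0.12542) ≈ 14.2972°.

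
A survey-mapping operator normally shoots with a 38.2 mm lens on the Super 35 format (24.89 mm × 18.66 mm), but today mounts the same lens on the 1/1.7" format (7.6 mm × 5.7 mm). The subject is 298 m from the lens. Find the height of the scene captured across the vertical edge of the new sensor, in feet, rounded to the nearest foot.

146 ft

The focal length stays 38.2 mm; the relevant sensor dimension is now h = 5.7 mm. Object distance dₒ = 298 m = 298000 mm.
Thin-lens field height W = h·(dₒ − f)/f = 5.7 × (298000 − 38.2)/38.2 ≈ 44460.269 mm = 44460.269/304.8 ft = 145.867 ft.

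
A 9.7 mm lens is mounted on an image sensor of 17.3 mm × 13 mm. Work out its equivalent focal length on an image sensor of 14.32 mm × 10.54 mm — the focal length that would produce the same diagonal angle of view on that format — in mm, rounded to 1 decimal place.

8.0 mm

Sensor diagonal = √(17.3² + 13²) = √468.2900 ≈ 21.6400 mm.
Sensor diagonal = √(14.32² + 10.54²) = √316.1540 ≈ 17.7807 mm.
Equal angle of view means equal diagonal/f ratio, so f₂ = f₁ · (diagonal₂/diagonal₁) = 9.7 × 17.7807/21.6400.
f₂ = 9.7 × 0.82166 ≈ 7.970 mm.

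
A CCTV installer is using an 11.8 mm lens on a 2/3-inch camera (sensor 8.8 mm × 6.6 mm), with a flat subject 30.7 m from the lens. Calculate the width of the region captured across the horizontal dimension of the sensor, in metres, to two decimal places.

22.89 m

dₒ: 30.7 m = 30700 mm.
Similar triangles through the lens centre give W/dₒ = w/dᵢ; with 1/f = 1/dₒ + 1/dᵢ this gives W = w·(dₒ − f)/f.
W = 8.8 mm × (30700 − 11.8) / 11.8 = 8.8 × 2600.6949 ≈ 22886.115 mm = 22.8861 m.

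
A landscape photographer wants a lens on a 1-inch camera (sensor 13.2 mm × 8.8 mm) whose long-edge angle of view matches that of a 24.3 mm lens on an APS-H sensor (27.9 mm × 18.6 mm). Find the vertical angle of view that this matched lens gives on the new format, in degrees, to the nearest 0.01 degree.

Equal long-edge AOV ⇒ f₂ = f₁ · 13.2/27.9 = 24.3 × 0.47312 ≈ 11.4968 mm.
Vertical AOV on the new format = 2·arctan(8.8 / (2 × 11.4968)) = 2·arctan(0.38272) ≈ 41.8853°.

41.89°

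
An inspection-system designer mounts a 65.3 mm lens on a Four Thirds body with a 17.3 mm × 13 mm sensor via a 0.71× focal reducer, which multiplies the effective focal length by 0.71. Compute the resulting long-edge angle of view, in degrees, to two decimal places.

21.14°

Effective focal length f = 65.3 × 0.71 = 46.363 mm.
α = 2·arctan(17.3 / (2 × 46.363)) = 2·arctan(0.18657) ≈ 21.1365°.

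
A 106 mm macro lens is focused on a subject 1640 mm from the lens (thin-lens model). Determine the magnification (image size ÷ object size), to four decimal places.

0.0691×

Thin lens: 1/f = 1/dₒ + 1/dᵢ → 1/dᵢ = 1/106 − 1/1640 = 0.0088242 mm⁻¹, so dᵢ ≈ 113.3246 mm.
Magnification m = dᵢ/dₒ = 113.3246/1640 ≈ 0.06910.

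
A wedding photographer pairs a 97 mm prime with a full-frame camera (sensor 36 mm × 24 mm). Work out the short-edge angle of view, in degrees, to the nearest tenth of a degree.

Angle of view α = 2·arctan(h/2f) with h = 24 mm and f = 97 mm.
h/2f = 0.12371; arctan(0.12371) ≈ 7.0523°, so α ≈ 14.1046°.

14.1°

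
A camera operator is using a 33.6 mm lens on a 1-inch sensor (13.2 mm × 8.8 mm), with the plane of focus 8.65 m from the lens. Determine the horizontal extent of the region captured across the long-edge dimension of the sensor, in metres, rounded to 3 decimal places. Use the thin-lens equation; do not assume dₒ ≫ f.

3.385 m

dₒ: 8.65 m = 8650 mm.
Similar triangles through the lens centre give W/dₒ = w/dᵢ; with 1/f = 1/dₒ + 1/dᵢ this gives W = w·(dₒ − f)/f.
W = 13.2 mm × (8650 − 33.6) / 33.6 = 13.2 × 256.4405 ≈ 3385.014 mm = 3.38501 m.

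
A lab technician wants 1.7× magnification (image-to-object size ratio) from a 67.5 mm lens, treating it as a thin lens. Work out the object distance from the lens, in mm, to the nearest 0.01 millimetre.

107.21 mm

With m = dᵢ/dₒ and 1/f = 1/dₒ + 1/dᵢ, substituting dᵢ = m·dₒ gives 1/f = (1 + 1/m)/dₒ, hence dₒ = f·(1 + 1/m).
dₒ = 67.5 × (1 + 1/1.7) = 67.5 × 1.58824 ≈ 107.206 mm.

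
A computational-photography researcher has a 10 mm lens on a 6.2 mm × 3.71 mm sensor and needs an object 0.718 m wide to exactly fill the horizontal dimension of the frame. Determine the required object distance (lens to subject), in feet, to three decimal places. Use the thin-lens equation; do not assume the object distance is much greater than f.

W: 0.718 m = 718 mm.
Magnification m = w/W = dᵢ/dₒ; combined with 1/f = 1/dₒ + 1/dᵢ this gives dₒ = f·(1 + W/w).
dₒ = 10 mm × (1 + 718/6.2) = 10 × 116.8065 ≈ 1168.065 mm = 1168.065/304.8 ft = 3.83223 ft.

3.832 ft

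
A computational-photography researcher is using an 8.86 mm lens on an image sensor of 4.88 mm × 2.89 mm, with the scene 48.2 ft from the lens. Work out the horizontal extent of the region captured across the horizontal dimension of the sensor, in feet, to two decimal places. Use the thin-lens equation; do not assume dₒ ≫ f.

26.53 ft

dₒ: 48.2 ft × 304.8 mm/ft = 14691.36 mm.
Similar triangles through the lens centre give W/dₒ = w/dᵢ; with 1/f = 1/dₒ + 1/dᵢ this gives W = w·(dₒ − f)/f.
W = 4.88 mm × (14691.4 − 8.86) / 8.86 = 4.88 × 1657.1670 ≈ 8086.975 mm = 8086.975/304.8 ft = 26.5321 ft.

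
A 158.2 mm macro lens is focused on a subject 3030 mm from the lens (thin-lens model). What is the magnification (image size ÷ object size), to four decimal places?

Thin lens: 1/f = 1/dₒ + 1/dᵢ → 1/dᵢ = 1/158.2 − 1/3030 = 0.0059911 mm⁻¹, so dᵢ ≈ 166.9148 mm.
Magnification m = dᵢ/dₒ = 166.9148/3030 ≈ 0.05509.

0.0551×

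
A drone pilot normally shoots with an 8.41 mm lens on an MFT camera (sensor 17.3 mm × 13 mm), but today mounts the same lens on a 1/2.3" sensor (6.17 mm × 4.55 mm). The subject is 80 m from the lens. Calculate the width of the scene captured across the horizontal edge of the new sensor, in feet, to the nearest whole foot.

The focal length stays 8.41 mm; the relevant sensor dimension is now w = 6.17 mm. Object distance dₒ = 80 m = 80000 mm.
Thin-lens field width W = w·(dₒ − f)/f = 6.17 × (80000 − 8.41)/8.41 ≈ 58685.863 mm = 58685.863/304.8 ft = 192.539 ft.

193 ft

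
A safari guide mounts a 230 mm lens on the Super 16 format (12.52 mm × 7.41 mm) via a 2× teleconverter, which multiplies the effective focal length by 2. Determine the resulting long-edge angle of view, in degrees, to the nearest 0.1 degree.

1.6°

Effective focal length f = 230 × 2 = 460 mm.
α = 2·arctan(12.52 / (2 × 460)) = 2·arctan(0.01361) ≈ 1.5593°.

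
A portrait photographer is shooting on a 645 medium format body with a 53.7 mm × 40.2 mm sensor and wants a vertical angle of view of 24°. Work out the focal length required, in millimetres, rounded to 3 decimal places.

94.563 mm

From α = 2·arctan(h/2f) we get f = h / (2·tan(α/2)).
With h = 40.2 mm and α/2 = 12°, tan(α/2) ≈ 0.21256, so f ≈ 40.2 / 0.42511 ≈ 94.5631 mm.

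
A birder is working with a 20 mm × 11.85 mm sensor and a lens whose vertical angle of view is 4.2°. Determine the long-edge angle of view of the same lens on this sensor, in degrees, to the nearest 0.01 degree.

7.08°

From the vertical AOV: f = 11.85 / (2·tan(2.1°)) = 11.85 / 0.07334 ≈ 161.5836 mm.
Long-edge AOV = 2·arctan(20 / (2 × 161.5836)) = 2·arctan(0.06189) ≈ 7.0828°.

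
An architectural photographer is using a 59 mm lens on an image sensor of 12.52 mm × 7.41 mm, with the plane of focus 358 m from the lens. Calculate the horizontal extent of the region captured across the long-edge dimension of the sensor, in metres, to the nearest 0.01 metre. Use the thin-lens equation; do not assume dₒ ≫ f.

dₒ: 358 m = 358000 mm.
Similar triangles through the lens centre give W/dₒ = w/dᵢ; with 1/f = 1/dₒ + 1/dᵢ this gives W = w·(dₒ − f)/f.
W = 12.52 mm × (358000 − 59) / 59 = 12.52 × 6066.7966 ≈ 75956.294 mm = 75.9563 m.

75.96 m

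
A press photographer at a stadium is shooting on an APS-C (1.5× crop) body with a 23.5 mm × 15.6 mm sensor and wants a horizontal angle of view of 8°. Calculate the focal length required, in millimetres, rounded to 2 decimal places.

From α = 2·arctan(w/2f) we get f = w / (2·tan(α/2)).
With w = 23.5 mm and α/2 = 4°, tan(α/2) ≈ 0.06993, so f ≈ 23.5 / 0.13985 ≈ 168.0328 mm.

168.03 mm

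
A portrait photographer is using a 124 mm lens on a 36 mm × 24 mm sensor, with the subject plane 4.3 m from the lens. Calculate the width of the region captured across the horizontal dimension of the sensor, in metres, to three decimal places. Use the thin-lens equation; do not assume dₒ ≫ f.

1.212 m

dₒ: 4.3 m = 4300 mm.
Similar triangles through the lens centre give W/dₒ = w/dᵢ; with 1/f = 1/dₒ + 1/dᵢ this gives W = w·(dₒ − f)/f.
W = 36 mm × (4300 − 124) / 124 = 36 × 33.6774 ≈ 1212.387 mm = 1.21239 m.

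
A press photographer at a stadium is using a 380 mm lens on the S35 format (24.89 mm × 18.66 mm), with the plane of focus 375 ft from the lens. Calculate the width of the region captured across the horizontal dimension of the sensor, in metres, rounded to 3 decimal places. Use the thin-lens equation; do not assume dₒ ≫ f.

dₒ: 375 ft × 304.8 mm/ft = 114300.00 mm.
Similar triangles through the lens centre give W/dₒ = w/dᵢ; with 1/f = 1/dₒ + 1/dᵢ this gives W = w·(dₒ − f)/f.
W = 24.89 mm × (114300 − 380) / 380 = 24.89 × 299.7895 ≈ 7461.760 mm = 7.46176 m.

7.462 m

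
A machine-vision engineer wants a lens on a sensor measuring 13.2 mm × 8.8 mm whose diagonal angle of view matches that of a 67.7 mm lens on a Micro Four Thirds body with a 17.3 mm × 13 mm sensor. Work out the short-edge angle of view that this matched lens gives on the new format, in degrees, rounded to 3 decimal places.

10.132°

Sensor diagonal = √(17.3² + 13²) = √468.2900 ≈ 21.6400 mm.
Sensor diagonal = √(13.2² + 8.8²) = √251.6800 ≈ 15.8644 mm.
Equal diagonal AOV ⇒ f₂ = f₁ · 15.8644/21.6400 = 67.7 × 0.73311 ≈ 49.6313 mm.
Short-edge AOV on the new format = 2·arctan(8.8 / (2 × 49.6313)) = 2·arctan(0.08865) ≈ 10.1325°.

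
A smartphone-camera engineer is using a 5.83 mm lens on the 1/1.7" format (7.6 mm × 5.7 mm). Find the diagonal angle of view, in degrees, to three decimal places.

Sensor diagonal = √(7.6² + 5.7²) = √90.2500 ≈ 9.5000 mm.
Angle of view α = 2·arctan(d/2f) with d = 9.5000 mm and f = 5.83 mm.
d/2f = 0.81475; arctan(0.81475) ≈ 39.1715°, so α ≈ 78.3429°.

78.343°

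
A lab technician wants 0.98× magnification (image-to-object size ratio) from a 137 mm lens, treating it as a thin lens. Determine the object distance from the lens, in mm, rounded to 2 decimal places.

With m = dᵢ/dₒ and 1/f = 1/dₒ + 1/dᵢ, substituting dᵢ = m·dₒ gives 1/f = (1 + 1/m)/dₒ, hence dₒ = f·(1 + 1/m).
dₒ = 137 × (1 + 1/0.98) = 137 × 2.02041 ≈ 276.796 mm.

276.80 mm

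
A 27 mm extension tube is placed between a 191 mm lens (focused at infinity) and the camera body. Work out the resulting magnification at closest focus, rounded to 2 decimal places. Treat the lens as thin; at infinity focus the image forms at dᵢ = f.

0.14×

The tube moves the image plane from f to f + e, so dᵢ = 191 + 27 = 218 mm. Focus is achieved when 1/f = 1/dₒ + 1/dᵢ, giving dₒ = 1/(1/f − 1/(f+e)).
Magnification m = dᵢ/dₒ = (f+e)·(1/f − 1/(f+e)) = e/f = 27/191 ≈ 0.1414.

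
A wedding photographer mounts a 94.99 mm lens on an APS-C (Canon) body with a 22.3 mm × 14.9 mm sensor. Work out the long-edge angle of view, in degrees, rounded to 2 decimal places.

Angle of view α = 2·arctan(w/2f) with w = 22.3 mm and f = 94.99 mm.
w/2f = 0.11738; arctan(0.11738) ≈ 6.6948°, so α ≈ 13.3896°.

13.39°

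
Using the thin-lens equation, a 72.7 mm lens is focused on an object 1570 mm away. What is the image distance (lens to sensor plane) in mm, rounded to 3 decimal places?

76.230 mm

1/dᵢ = 1/f − 1/dₒ = 1/72.7 − 1/1570 = 0.0131182 mm⁻¹.
dᵢ = 1/0.0131182 ≈ 76.2299 mm.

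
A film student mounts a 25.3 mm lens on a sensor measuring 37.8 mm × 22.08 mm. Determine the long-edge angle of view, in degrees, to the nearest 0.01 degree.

Angle of view α = 2·arctan(w/2f) with w = 37.8 mm and f = 25.3 mm.
w/2f = 0.74704; arctan(0.74704) ≈ 36.7610°, so α ≈ 73.5221°.

73.52°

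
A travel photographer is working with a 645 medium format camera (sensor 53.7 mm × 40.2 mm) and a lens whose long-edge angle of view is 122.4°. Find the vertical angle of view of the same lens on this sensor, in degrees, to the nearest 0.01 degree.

From the long-edge AOV: f = 53.7 / (2·tan(61.2°)) = 53.7 / 3.63799 ≈ 14.7609 mm.
Vertical AOV = 2·arctan(40.2 / (2 × 14.7609)) = 2·arctan(1.36170) ≈ 107.4148°.

107.41°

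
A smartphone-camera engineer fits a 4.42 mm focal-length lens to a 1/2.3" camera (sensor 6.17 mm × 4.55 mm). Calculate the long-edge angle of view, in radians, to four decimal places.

1.2187 rad

Angle of view α = 2·arctan(w/2f) with w = 6.17 mm and f = 4.42 mm.
w/2f = 0.69796; arctan(0.69796) ≈ 0.6094 rad, so α ≈ 1.2187 rad.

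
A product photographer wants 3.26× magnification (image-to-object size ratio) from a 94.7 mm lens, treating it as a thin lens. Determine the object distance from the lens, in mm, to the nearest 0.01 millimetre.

With m = dᵢ/dₒ and 1/f = 1/dₒ + 1/dᵢ, substituting dᵢ = m·dₒ gives 1/f = (1 + 1/m)/dₒ, hence dₒ = f·(1 + 1/m).
dₒ = 94.7 × (1 + 1/3.26) = 94.7 × 1.30675 ≈ 123.749 mm.

123.75 mm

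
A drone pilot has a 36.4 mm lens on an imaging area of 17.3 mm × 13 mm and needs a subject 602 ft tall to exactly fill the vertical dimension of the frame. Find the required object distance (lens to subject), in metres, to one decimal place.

W: 602 ft × 304.8 mm/ft = 183489.59 mm.
Magnification m = h/W = dᵢ/dₒ; combined with 1/f = 1/dₒ + 1/dᵢ this gives dₒ = f·(1 + W/h).
dₒ = 36.4 mm × (1 + 183490/13) = 36.4 × 14115.5842 ≈ 513807.264 mm = 513.807 m.

513.8 m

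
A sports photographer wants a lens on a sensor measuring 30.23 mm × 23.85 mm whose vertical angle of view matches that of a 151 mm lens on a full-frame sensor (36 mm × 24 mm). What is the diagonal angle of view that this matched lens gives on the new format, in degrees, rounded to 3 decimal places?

Equal vertical AOV ⇒ f₂ = f₁ · 23.85/24 = 151 × 0.99375 ≈ 150.0563 mm.
Sensor diagonal = √(30.23² + 23.85²) = √1482.6754 ≈ 38.5055 mm.
Diagonal AOV on the new format = 2·arctan(38.5055 / (2 × 150.0563)) = 2·arctan(0.12830) ≈ 14.6226°.

14.623°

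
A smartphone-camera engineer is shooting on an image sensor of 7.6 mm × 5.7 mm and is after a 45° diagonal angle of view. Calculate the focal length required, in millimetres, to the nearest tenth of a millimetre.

Sensor diagonal = √(7.6² + 5.7²) = √90.2500 ≈ 9.5000 mm.
From α = 2·arctan(d/2f) we get f = d / (2·tan(α/2)).
With d = 9.5000 mm and α/2 = 22.5°, tan(α/2) ≈ 0.41421, so f ≈ 9.5000 / 0.82843 ≈ 11.4675 mm.

11.5 mm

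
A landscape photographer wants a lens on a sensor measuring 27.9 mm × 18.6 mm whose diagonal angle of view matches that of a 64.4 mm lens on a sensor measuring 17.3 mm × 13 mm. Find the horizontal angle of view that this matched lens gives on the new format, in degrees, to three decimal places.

15.916°

Sensor diagonal = √(17.3² + 13²) = √468.2900 ≈ 21.6400 mm.
Sensor diagonal = √(27.9² + 18.6²) = √1124.3700 ≈ 33.5316 mm.
Equal diagonal AOV ⇒ f₂ = f₁ · 33.5316/21.6400 = 64.4 × 1.54952 ≈ 99.7891 mm.
Horizontal AOV on the new format = 2·arctan(27.9 / (2 × 99.7891)) = 2·arctan(0.13979) ≈ 15.9162°.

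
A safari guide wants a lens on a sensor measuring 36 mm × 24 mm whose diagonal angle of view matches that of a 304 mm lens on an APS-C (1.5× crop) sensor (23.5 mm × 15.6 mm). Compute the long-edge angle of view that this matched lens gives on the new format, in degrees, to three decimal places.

Sensor diagonal = √(23.5² + 15.6²) = √795.6100 ≈ 28.2066 mm.
Sensor diagonal = √(36² + 24²) = √1872.0000 ≈ 43.2666 mm.
Equal diagonal AOV ⇒ f₂ = f₁ · 43.2666/28.2066 = 304 × 1.53392 ≈ 466.3118 mm.
Long-edge AOV on the new format = 2·arctan(36 / (2 × 466.3118)) = 2·arctan(0.03860) ≈ 4.4211°.

4.421°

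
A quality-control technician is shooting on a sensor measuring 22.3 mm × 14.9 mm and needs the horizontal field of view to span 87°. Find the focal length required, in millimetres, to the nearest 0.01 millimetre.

From α = 2·arctan(w/2f) we get f = w / (2·tan(α/2)).
With w = 22.3 mm and α/2 = 43.5°, tan(α/2) ≈ 0.94896, so f ≈ 22.3 / 1.89793 ≈ 11.7496 mm.

11.75 mm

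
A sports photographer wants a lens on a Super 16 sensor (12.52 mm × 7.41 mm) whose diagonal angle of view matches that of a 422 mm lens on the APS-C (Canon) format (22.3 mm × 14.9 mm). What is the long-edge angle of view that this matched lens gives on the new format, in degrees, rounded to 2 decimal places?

3.13°

Sensor diagonal = √(22.3² + 14.9²) = √719.3000 ≈ 26.8198 mm.
Sensor diagonal = √(12.52² + 7.41²) = √211.6585 ≈ 14.5485 mm.
Equal diagonal AOV ⇒ f₂ = f₁ · 14.5485/26.8198 = 422 × 0.54245 ≈ 228.9155 mm.
Long-edge AOV on the new format = 2·arctan(12.52 / (2 × 228.9155)) = 2·arctan(0.02735) ≈ 3.1329°.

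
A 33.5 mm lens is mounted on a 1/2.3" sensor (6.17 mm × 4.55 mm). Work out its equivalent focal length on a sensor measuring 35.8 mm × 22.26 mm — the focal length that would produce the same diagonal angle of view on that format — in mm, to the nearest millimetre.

184 mm

Sensor diagonal = √(6.17² + 4.55²) = √58.7714 ≈ 7.6663 mm.
Sensor diagonal = √(35.8² + 22.26²) = √1777.1476 ≈ 42.1562 mm.
Equal angle of view means equal diagonal/f ratio, so f₂ = f₁ · (diagonal₂/diagonal₁) = 33.5 × 42.1562/7.6663.
f₂ = 33.5 × 5.49894 ≈ 184.214 mm.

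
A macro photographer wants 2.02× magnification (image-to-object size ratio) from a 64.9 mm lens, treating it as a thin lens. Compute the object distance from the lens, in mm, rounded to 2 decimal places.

97.03 mm

With m = dᵢ/dₒ and 1/f = 1/dₒ + 1/dᵢ, substituting dᵢ = m·dₒ gives 1/f = (1 + 1/m)/dₒ, hence dₒ = f·(1 + 1/m).
dₒ = 64.9 × (1 + 1/2.02) = 64.9 × 1.49505 ≈ 97.029 mm.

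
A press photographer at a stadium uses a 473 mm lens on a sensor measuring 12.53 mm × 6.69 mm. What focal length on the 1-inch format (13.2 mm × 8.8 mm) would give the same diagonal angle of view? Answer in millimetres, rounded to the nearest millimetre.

Sensor diagonal = √(12.53² + 6.69²) = √201.7570 ≈ 14.2041 mm.
Sensor diagonal = √(13.2² + 8.8²) = √251.6800 ≈ 15.8644 mm.
Equal angle of view means equal diagonal/f ratio, so f₂ = f₁ · (diagonal₂/diagonal₁) = 473 × 15.8644/14.2041.
f₂ = 473 × 1.11689 ≈ 528.289 mm.

528 mm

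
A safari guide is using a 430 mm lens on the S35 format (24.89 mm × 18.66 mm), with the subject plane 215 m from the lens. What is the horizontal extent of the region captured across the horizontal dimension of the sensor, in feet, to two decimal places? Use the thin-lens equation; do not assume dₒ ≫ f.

dₒ: 215 m = 215000 mm.
Similar triangles through the lens centre give W/dₒ = w/dᵢ; with 1/f = 1/dₒ + 1/dᵢ this gives W = w·(dₒ − f)/f.
W = 24.89 mm × (215000 − 430) / 430 = 24.89 × 499.0000 ≈ 12420.110 mm = 12420.110/304.8 ft = 40.7484 ft.

40.75 ft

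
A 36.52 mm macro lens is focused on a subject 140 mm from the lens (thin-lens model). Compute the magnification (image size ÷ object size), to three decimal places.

0.353×

Thin lens: 1/f = 1/dₒ + 1/dᵢ → 1/dᵢ = 1/36.52 − 1/140 = 0.0202394 mm⁻¹, so dᵢ ≈ 49.4086 mm.
Magnification m = dᵢ/dₒ = 49.4086/140 ≈ 0.35292.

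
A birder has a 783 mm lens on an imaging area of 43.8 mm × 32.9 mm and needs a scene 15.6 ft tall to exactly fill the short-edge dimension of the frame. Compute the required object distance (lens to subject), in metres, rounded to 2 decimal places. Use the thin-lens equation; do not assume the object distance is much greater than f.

W: 15.6 ft × 304.8 mm/ft = 4754.88 mm.
Magnification m = h/W = dᵢ/dₒ; combined with 1/f = 1/dₒ + 1/dᵢ this gives dₒ = f·(1 + W/h).
dₒ = 783 mm × (1 + 4754.88/32.9) = 783 × 145.5252 ≈ 113946.250 mm = 113.946 m.

113.95 m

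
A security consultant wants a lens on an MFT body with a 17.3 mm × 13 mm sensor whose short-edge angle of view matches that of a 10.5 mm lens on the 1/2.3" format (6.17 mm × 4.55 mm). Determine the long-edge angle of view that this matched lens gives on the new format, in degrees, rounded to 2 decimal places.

32.17°

Equal short-edge AOV ⇒ f₂ = f₁ · 13/4.55 = 10.5 × 2.85714 ≈ 30.0000 mm.
Long-edge AOV on the new format = 2·arctan(17.3 / (2 × 30.0000)) = 2·arctan(0.28833) ≈ 32.1681°.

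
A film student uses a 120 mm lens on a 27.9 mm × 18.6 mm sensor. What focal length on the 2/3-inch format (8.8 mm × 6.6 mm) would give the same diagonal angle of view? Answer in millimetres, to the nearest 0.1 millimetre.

39.4 mm

Sensor diagonal = √(27.9² + 18.6²) = √1124.3700 ≈ 33.5316 mm.
Sensor diagonal = √(8.8² + 6.6²) = √121.0000 ≈ 11.0000 mm.
Equal angle of view means equal diagonal/f ratio, so f₂ = f₁ · (diagonal₂/diagonal₁) = 120 × 11.0000/33.5316.
f₂ = 120 × 0.32805 ≈ 39.366 mm.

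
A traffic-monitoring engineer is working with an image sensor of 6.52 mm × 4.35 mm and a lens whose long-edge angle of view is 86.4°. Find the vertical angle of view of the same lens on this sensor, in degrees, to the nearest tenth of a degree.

64.1°

From the long-edge AOV: f = 6.52 / (2·tan(43.2°)) = 6.52 / 1.87813 ≈ 3.4715 mm.
Vertical AOV = 2·arctan(4.35 / (2 × 3.4715)) = 2·arctan(0.62652) ≈ 64.1361°.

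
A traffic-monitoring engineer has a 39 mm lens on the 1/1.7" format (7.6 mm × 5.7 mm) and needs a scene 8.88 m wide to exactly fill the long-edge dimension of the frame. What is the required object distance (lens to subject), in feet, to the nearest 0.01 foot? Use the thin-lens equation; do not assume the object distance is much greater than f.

W: 8.88 m = 8880 mm.
Magnification m = w/W = dᵢ/dₒ; combined with 1/f = 1/dₒ + 1/dᵢ this gives dₒ = f·(1 + W/w).
dₒ = 39 mm × (1 + 8880/7.6) = 39 × 1169.4211 ≈ 45607.421 mm = 45607.421/304.8 ft = 149.631 ft.

149.63 ft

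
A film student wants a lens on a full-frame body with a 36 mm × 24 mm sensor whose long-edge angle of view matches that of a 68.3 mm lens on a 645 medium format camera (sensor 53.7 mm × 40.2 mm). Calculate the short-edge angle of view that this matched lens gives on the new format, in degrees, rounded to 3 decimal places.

Equal long-edge AOV ⇒ f₂ = f₁ · 36/53.7 = 68.3 × 0.67039 ≈ 45.7877 mm.
Short-edge AOV on the new format = 2·arctan(24 / (2 × 45.7877)) = 2·arctan(0.26208) ≈ 29.3715°.

29.371°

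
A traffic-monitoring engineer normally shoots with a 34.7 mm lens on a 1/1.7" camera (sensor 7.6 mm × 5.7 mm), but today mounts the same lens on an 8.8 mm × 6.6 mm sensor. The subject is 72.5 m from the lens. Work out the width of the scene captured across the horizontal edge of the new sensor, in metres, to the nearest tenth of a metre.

The focal length stays 34.7 mm; the relevant sensor dimension is now w = 8.8 mm. Object distance dₒ = 72.5 m = 72500 mm.
Thin-lens field width W = w·(dₒ − f)/f = 8.8 × (72500 − 34.7)/34.7 ≈ 18377.367 mm = 18.3774 m.

18.4 m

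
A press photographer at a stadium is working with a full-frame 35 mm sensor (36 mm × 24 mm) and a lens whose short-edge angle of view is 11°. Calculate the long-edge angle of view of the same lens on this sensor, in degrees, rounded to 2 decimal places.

16.44°

From the short-edge AOV: f = 24 / (2·tan(5.5°)) = 24 / 0.19258 ≈ 124.6248 mm.
Long-edge AOV = 2·arctan(36 / (2 × 124.6248)) = 2·arctan(0.14443) ≈ 16.4372°.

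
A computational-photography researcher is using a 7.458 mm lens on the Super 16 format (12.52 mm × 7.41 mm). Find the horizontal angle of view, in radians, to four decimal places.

1.3966 rad

Angle of view α = 2·arctan(w/2f) with w = 12.52 mm and f = 7.458 mm.
w/2f = 0.83937; arctan(0.83937) ≈ 0.6983 rad, so α ≈ 1.3966 rad.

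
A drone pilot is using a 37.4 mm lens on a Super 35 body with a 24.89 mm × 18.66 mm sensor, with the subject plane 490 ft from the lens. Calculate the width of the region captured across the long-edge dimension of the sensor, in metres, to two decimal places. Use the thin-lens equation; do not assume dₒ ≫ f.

dₒ: 490 ft × 304.8 mm/ft = 149352.00 mm.
Similar triangles through the lens centre give W/dₒ = w/dᵢ; with 1/f = 1/dₒ + 1/dᵢ this gives W = w·(dₒ − f)/f.
W = 24.89 mm × (149352 − 37.4) / 37.4 = 24.89 × 3992.3689 ≈ 99370.061 mm = 99.3701 m.

99.37 m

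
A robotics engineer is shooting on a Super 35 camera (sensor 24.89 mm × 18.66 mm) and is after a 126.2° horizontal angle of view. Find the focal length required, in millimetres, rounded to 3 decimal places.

6.314 mm

From α = 2·arctan(w/2f) we get f = w / (2·tan(α/2)).
With w = 24.89 mm and α/2 = 63.1°, tan(α/2) ≈ 1.97111, so f ≈ 24.89 / 3.94222 ≈ 6.3137 mm.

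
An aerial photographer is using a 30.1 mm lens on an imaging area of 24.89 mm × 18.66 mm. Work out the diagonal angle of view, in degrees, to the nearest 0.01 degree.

Sensor diagonal = √(24.89² + 18.66²) = √967.7077 ≈ 31.1080 mm.
Angle of view α = 2·arctan(d/2f) with d = 31.1080 mm and f = 30.1 mm.
d/2f = 0.51674; arctan(0.51674) ≈ 27.3274°, so α ≈ 54.6548°.

54.65°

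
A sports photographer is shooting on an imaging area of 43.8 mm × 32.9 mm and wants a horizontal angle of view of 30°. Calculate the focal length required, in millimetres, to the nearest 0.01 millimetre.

From α = 2·arctan(w/2f) we get f = w / (2·tan(α/2)).
With w = 43.8 mm and α/2 = 15°, tan(α/2) ≈ 0.26795, so f ≈ 43.8 / 0.53590 ≈ 81.7319 mm.

81.73 mm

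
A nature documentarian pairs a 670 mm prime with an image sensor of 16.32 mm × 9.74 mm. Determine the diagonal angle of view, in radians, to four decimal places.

Sensor diagonal = √(16.32² + 9.74²) = √361.2100 ≈ 19.0055 mm.
Angle of view α = 2·arctan(d/2f) with d = 19.0055 mm and f = 670 mm.
d/2f = 0.01418; arctan(0.01418) ≈ 0.0142 rad, so α ≈ 0.0284 rad.

0.0284 rad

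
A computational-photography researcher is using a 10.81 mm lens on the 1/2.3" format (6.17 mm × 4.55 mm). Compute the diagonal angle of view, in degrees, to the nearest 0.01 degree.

39.05°

Sensor diagonal = √(6.17² + 4.55²) = √58.7714 ≈ 7.6663 mm.
Angle of view α = 2·arctan(d/2f) with d = 7.6663 mm and f = 10.81 mm.
d/2f = 0.35459; arctan(0.35459) ≈ 19.5240°, so α ≈ 39.0481°.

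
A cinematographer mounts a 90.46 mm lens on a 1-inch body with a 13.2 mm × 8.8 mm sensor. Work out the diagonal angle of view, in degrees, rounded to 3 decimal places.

Sensor diagonal = √(13.2² + 8.8²) = √251.6800 ≈ 15.8644 mm.
Angle of view α = 2·arctan(d/2f) with d = 15.8644 mm and f = 90.46 mm.
d/2f = 0.08769; arctan(0.08769) ≈ 5.0113°, so α ≈ 10.0226°.

10.023°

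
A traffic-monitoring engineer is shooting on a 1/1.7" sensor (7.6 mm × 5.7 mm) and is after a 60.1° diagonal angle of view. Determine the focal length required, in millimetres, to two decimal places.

8.21 mm

Sensor diagonal = √(7.6² + 5.7²) = √90.2500 ≈ 9.5000 mm.
From α = 2·arctan(d/2f) we get f = d / (2·tan(α/2)).
With d = 9.5000 mm and α/2 = 30.05°, tan(α/2) ≈ 0.57851, so f ≈ 9.5000 / 1.15703 ≈ 8.2107 mm.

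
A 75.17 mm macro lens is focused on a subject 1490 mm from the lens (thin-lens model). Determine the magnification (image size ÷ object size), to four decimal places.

0.0531×

Thin lens: 1/f = 1/dₒ + 1/dᵢ → 1/dᵢ = 1/75.17 − 1/1490 = 0.0126320 mm⁻¹, so dᵢ ≈ 79.1638 mm.
Magnification m = dᵢ/dₒ = 79.1638/1490 ≈ 0.05313.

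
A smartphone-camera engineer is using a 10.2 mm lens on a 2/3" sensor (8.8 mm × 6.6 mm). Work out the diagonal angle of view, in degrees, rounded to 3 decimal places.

Sensor diagonal = √(8.8² + 6.6²) = √121.0000 ≈ 11.0000 mm.
Angle of view α = 2·arctan(d/2f) with d = 11.0000 mm and f = 10.2 mm.
d/2f = 0.53922; arctan(0.53922) ≈ 28.3342°, so α ≈ 56.6685°.

56.668°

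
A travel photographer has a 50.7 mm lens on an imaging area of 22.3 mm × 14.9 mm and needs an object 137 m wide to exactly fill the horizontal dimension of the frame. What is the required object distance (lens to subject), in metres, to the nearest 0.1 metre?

W: 137 m = 137000 mm.
Magnification m = w/W = dᵢ/dₒ; combined with 1/f = 1/dₒ + 1/dᵢ this gives dₒ = f·(1 + W/w).
dₒ = 50.7 mm × (1 + 137000/22.3) = 50.7 × 6144.4978 ≈ 311526.036 mm = 311.526 m.

311.5 m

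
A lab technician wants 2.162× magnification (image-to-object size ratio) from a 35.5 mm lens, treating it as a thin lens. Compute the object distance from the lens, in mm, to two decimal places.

With m = dᵢ/dₒ and 1/f = 1/dₒ + 1/dᵢ, substituting dᵢ = m·dₒ gives 1/f = (1 + 1/m)/dₒ, hence dₒ = f·(1 + 1/m).
dₒ = 35.5 × (1 + 1/2.162) = 35.5 × 1.46253 ≈ 51.920 mm.

51.92 mm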